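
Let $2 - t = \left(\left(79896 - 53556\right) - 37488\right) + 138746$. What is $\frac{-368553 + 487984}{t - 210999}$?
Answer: $- \frac{119431}{338595} \approx -0.35273$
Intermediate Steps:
$t = -127596$ ($t = 2 - \left(\left(\left(79896 - 53556\right) - 37488\right) + 138746\right) = 2 - \left(\left(26340 - 37488\right) + 138746\right) = 2 - \left(-11148 + 138746\right) = 2 - 127598 = -127596$)
$\frac{-368553 + 487984}{t - 210999} = \frac{-368553 + 487984}{-127596 - 210999} = \frac{119431}{-338595} = 119431 \left(- \frac{1}{338595}\right) = - \frac{119431}{338595}$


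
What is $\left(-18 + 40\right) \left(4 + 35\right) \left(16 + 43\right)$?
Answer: $50622$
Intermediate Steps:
$\left(-18 + 40\right) \left(4 + 35\right) \left(16 + 43\right) = 22 \cdot 39 \cdot 59 = 22 \cdot 2301 = 50622$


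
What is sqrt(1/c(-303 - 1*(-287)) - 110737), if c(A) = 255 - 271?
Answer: I*sqrt(1771793)/4 ≈ 332.77*I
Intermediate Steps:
c(A) = -16
sqrt(1/c(-303 - 1*(-287)) - 110737) = sqrt(1/(-16) - 110737) = sqrt(-1/16 - 110737) = sqrt(-1771793/16) = I*sqrt(1771793)/4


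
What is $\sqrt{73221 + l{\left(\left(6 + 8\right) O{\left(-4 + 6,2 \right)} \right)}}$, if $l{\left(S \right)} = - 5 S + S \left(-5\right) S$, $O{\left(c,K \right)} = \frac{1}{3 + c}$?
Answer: $\frac{\sqrt{1829195}}{5} \approx 270.5$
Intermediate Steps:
$l{\left(S \right)} = - 5 S - 5 S^{2}$ ($l{\left(S \right)} = - 5 S + - 5 S S = - 5 S - 5 S^{2}$)
$\sqrt{73221 + l{\left(\left(6 + 8\right) O{\left(-4 + 6,2 \right)} \right)}} = \sqrt{73221 - 5 \frac{6 + 8}{3 + \left(-4 + 6\right)} \left(1 + \frac{6 + 8}{3 + \left(-4 + 6\right)}\right)} = \sqrt{73221 - 5 \frac{14}{3 + 2} \left(1 + \frac{14}{3 + 2}\right)} = \sqrt{73221 - 5 \cdot \frac{14}{5} \left(1 + \frac{14}{5}\right)} = \sqrt{73221 - 5 \cdot 14 \cdot \frac{1}{5} \left(1 + 14 \cdot \frac{1}{5}\right)} = \sqrt{73221 - 14 \left(1 + \frac{14}{5}\right)} = \sqrt{73221 - 14 \cdot \frac{19}{5}} = \sqrt{73221 - \frac{266}{5}} = \sqrt{\frac{365839}{5}} = \frac{\sqrt{1829195}}{5}$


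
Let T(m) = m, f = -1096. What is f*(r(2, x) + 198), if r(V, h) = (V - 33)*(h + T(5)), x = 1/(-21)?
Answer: -1023664/21 ≈ -48746.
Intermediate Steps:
x = -1/21 ≈ -0.047619
r(V, h) = (-33 + V)*(5 + h) (r(V, h) = (V - 33)*(h + 5) = (-33 + V)*(5 + h))
f*(r(2, x) + 198) = -1096*((-165 - 33*(-1/21) + 5*2 + 2*(-1/21)) + 198) = -1096*((-165 + 11/7 + 10 - 2/21) + 198) = -1096*(-3224/21 + 198) = -1096*934/21 = -1023664/21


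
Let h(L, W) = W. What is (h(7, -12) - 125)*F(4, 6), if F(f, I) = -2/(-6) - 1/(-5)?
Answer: -1096/15 ≈ -73.067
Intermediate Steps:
F(f, I) = 8/15 (F(f, I) = -2*(-⅙) - 1*(-⅕) = ⅓ + ⅕ = 8/15)
(h(7, -12) - 125)*F(4, 6) = (-12 - 125)*(8/15) = -137*8/15 = -1096/15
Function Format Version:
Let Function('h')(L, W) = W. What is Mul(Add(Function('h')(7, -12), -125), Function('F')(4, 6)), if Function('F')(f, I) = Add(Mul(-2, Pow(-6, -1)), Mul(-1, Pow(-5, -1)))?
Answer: Rational(-1096, 15) ≈ -73.067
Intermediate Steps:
Function('F')(f, I) = Rational(8, 15) (Function('F')(f, I) = Add(Mul(-2, Rational(-1, 6)), Mul(-1, Rational(-1, 5))) = Add(Rational(1, 3), Rational(1, 5)) = Rational(8, 15))
Mul(Add(Function('h')(7, -12), -125), Function('F')(4, 6)) = Mul(Add(-12, -125), Rational(8, 15)) = Mul(-137, Rational(8, 15)) = Rational(-1096, 15)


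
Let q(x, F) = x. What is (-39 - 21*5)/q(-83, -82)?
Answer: 144/83 ≈ 1.7349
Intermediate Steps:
(-39 - 21*5)/q(-83, -82) = (-39 - 21*5)/(-83) = (-39 - 105)*(-1/83) = -144*(-1/83) = 144/83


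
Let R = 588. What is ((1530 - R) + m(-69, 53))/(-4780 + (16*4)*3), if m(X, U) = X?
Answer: -873/4588 ≈ -0.19028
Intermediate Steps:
((1530 - R) + m(-69, 53))/(-4780 + (16*4)*3) = ((1530 - 1*588) - 69)/(-4780 + (16*4)*3) = ((1530 - 588) - 69)/(-4780 + 64*3) = (942 - 69)/(-4780 + 192) = 873/(-4588) = 873*(-1/4588) = -873/4588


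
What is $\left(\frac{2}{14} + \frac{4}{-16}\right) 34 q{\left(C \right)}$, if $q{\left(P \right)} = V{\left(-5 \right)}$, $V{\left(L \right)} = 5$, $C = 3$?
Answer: $- \frac{255}{14} \approx -18.214$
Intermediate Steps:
$q{\left(P \right)} = 5$
$\left(\frac{2}{14} + \frac{4}{-16}\right) 34 q{\left(C \right)} = \left(\frac{2}{14} + \frac{4}{-16}\right) 34 \cdot 5 = \left(2 \cdot \frac{1}{14} + 4 \left(- \frac{1}{16}\right)\right) 34 \cdot 5 = \left(\frac{1}{7} - \frac{1}{4}\right) 34 \cdot 5 = \left(- \frac{3}{28}\right) 34 \cdot 5 = \left(- \frac{51}{14}\right) 5 = - \frac{255}{14}$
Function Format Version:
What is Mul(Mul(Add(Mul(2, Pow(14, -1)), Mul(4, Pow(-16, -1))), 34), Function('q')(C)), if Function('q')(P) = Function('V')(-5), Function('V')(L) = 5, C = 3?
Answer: Rational(-255, 14) ≈ -18.214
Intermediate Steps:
Function('q')(P) = 5
Mul(Mul(Add(Mul(2, Pow(14, -1)), Mul(4, Pow(-16, -1))), 34), Function('q')(C)) = Mul(Mul(Add(Mul(2, Pow(14, -1)), Mul(4, Pow(-16, -1))), 34), 5) = Mul(Mul(Add(Mul(2, Rational(1, 14)), Mul(4, Rational(-1, 16))), 34), 5) = Mul(Mul(Add(Rational(1, 7), Rational(-1, 4)), 34), 5) = Mul(Mul(Rational(-3, 28), 34), 5) = Mul(Rational(-51, 14), 5) = Rational(-255, 14)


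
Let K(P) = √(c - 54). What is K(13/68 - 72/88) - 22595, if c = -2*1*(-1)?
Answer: -22595 + 2*I*√13 ≈ -22595.0 + 7.2111*I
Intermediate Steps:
c = 2 (c = -2*(-1) = 2)
K(P) = 2*I*√13 (K(P) = √(2 - 54) = √(-52) = 2*I*√13)
K(13/68 - 72/88) - 22595 = 2*I*√13 - 22595 = -22595 + 2*I*√13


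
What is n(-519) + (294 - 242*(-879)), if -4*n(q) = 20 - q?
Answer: 851509/4 ≈ 2.1288e+5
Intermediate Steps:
n(q) = -5 + q/4 (n(q) = -(20 - q)/4 = -5 + q/4)
n(-519) + (294 - 242*(-879)) = (-5 + (¼)*(-519)) + (294 - 242*(-879)) = (-5 - 519/4) + (294 + 212718) = -539/4 + 213012 = 851509/4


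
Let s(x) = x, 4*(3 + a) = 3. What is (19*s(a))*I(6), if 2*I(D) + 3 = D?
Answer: -513/8 ≈ -64.125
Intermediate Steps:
a = -9/4 (a = -3 + (¼)*3 = -3 + ¾ = -9/4 ≈ -2.2500)
I(D) = -3/2 + D/2
(19*s(a))*I(6) = (19*(-9/4))*(-3/2 + (½)*6) = -171*(-3/2 + 3)/4 = -171/4*3/2 = -513/8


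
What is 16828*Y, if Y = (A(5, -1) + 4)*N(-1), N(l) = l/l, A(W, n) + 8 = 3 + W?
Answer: 67312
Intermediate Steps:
A(W, n) = -5 + W (A(W, n) = -8 + (3 + W) = -5 + W)
N(l) = 1
Y = 4 (Y = ((-5 + 5) + 4)*1 = (0 + 4)*1 = 4*1 = 4)
16828*Y = 16828*4 = 67312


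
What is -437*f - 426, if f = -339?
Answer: 147717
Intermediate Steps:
-437*f - 426 = -437*(-339) - 426 = 148143 - 426 = 147717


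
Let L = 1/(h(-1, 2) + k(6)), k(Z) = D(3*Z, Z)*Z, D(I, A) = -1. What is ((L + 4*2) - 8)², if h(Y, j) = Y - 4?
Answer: 1/121 ≈ 0.0082645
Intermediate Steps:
k(Z) = -Z
h(Y, j) = -4 + Y
L = -1/11 (L = 1/((-4 - 1) - 1*6) = 1/(-5 - 6) = 1/(-11) = -1/11 ≈ -0.090909)
((L + 4*2) - 8)² = ((-1/11 + 4*2) - 8)² = ((-1/11 + 8) - 8)² = (87/11 - 8)² = (-1/11)² = 1/121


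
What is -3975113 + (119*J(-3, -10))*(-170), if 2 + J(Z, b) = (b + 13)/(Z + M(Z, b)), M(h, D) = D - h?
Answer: -3928584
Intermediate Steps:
J(Z, b) = -2 + (13 + b)/b (J(Z, b) = -2 + (b + 13)/(Z + (b - Z)) = -2 + (13 + b)/b)
-3975113 + (119*J(-3, -10))*(-170) = -3975113 + (119*((13 - 1*(-10))/(-10)))*(-170) = -3975113 + (119*(-(13 + 10)/10))*(-170) = -3975113 + (119*(-⅒*23))*(-170) = -3975113 + (119*(-23/10))*(-170) = -3975113 - 2737/10*(-170) = -3975113 + 46529 = -3928584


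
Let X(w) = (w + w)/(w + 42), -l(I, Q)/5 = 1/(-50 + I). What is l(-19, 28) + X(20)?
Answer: 1535/2139 ≈ 0.71762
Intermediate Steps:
l(I, Q) = -5/(-50 + I)
X(w) = 2*w/(42 + w) (X(w) = (2*w)/(42 + w) = 2*w/(42 + w))
l(-19, 28) + X(20) = -5/(-50 - 19) + 2*20/(42 + 20) = -5/(-69) + 2*20/62 = -5*(-1/69) + 2*20*(1/62) = 5/69 + 20/31 = 1535/2139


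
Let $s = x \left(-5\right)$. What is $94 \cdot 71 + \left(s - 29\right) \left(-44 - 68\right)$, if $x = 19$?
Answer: $20562$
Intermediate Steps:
$s = -95$ ($s = 19 \left(-5\right) = -95$)
$94 \cdot 71 + \left(s - 29\right) \left(-44 - 68\right) = 94 \cdot 71 + \left(-95 - 29\right) \left(-44 - 68\right) = 6674 - -13888 = 6674 + 13888 = 20562$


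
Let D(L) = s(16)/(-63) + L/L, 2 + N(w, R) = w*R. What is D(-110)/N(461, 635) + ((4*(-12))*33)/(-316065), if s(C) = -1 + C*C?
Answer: 170477936/34087294185 ≈ 0.0050012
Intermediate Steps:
N(w, R) = -2 + R*w (N(w, R) = -2 + w*R = -2 + R*w)
s(C) = -1 + C²
D(L) = -64/21 (D(L) = (-1 + 16²)/(-63) + L/L = (-1 + 256)*(-1/63) + 1 = 255*(-1/63) + 1 = -85/21 + 1 = -64/21)
D(-110)/N(461, 635) + ((4*(-12))*33)/(-316065) = -64/(21*(-2 + 635*461)) + ((4*(-12))*33)/(-316065) = -64/(21*(-2 + 292735)) - 48*33*(-1/316065) = -64/21/292733 - 1584*(-1/316065) = -64/21*1/292733 + 528/105355 = -64/6147393 + 528/105355 = 170477936/34087294185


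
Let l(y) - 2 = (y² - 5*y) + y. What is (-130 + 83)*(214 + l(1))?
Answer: -10011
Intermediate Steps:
l(y) = 2 + y² - 4*y (l(y) = 2 + ((y² - 5*y) + y) = 2 + (y² - 4*y) = 2 + y² - 4*y)
(-130 + 83)*(214 + l(1)) = (-130 + 83)*(214 + (2 + 1² - 4*1)) = -47*(214 + (2 + 1 - 4)) = -47*(214 - 1) = -47*213 = -10011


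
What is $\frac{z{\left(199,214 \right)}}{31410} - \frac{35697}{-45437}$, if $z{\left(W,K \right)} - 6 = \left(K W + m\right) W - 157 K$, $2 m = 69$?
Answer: $\frac{51329054281}{190290156} \approx 269.74$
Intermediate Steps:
$m = \frac{69}{2}$ ($m = \frac{1}{2} \cdot 69 = \frac{69}{2} \approx 34.5$)
$z{\left(W,K \right)} = 6 - 157 K + W \left(\frac{69}{2} + K W\right)$ ($z{\left(W,K \right)} = 6 - \left(157 K - \left(K W + \frac{69}{2}\right) W\right) = 6 - \left(157 K - \left(\frac{69}{2} + K W\right) W\right) = 6 - \left(157 K - W \left(\frac{69}{2} + K W\right)\right) = 6 - 157 K + W \left(\frac{69}{2} + K W\right)$)
$\frac{z{\left(199,214 \right)}}{31410} - \frac{35697}{-45437} = \frac{6 - 33598 + \frac{69}{2} \cdot 199 + 214 \cdot 199^{2}}{31410} - \frac{35697}{-45437} = \left(6 - 33598 + \frac{13731}{2} + 214 \cdot 39601\right) \frac{1}{31410} - - \frac{35697}{45437} = \left(6 - 33598 + \frac{13731}{2} + 8474614\right) \frac{1}{31410} + \frac{35697}{45437} = \frac{16895775}{2} \cdot \frac{1}{31410} + \frac{35697}{45437} = \frac{1126385}{4188} + \frac{35697}{45437} = \frac{51329054281}{190290156}$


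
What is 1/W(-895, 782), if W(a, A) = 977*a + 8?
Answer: -1/874407 ≈ -1.1436e-6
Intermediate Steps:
W(a, A) = 8 + 977*a
1/W(-895, 782) = 1/(8 + 977*(-895)) = 1/(8 - 874415) = 1/(-874407) = -1/874407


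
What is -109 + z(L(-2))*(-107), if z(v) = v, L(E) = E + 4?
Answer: -323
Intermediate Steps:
L(E) = 4 + E
-109 + z(L(-2))*(-107) = -109 + (4 - 2)*(-107) = -109 + 2*(-107) = -109 - 214 = -323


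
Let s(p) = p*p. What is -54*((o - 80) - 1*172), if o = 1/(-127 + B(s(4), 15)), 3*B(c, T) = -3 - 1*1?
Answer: 5239242/385 ≈ 13608.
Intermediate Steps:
s(p) = p**2
B(c, T) = -4/3 (B(c, T) = (-3 - 1*1)/3 = (-3 - 1)/3 = (1/3)*(-4) = -4/3)
o = -3/385 (o = 1/(-127 - 4/3) = 1/(-385/3) = -3/385 ≈ -0.0077922)
-54*((o - 80) - 1*172) = -54*((-3/385 - 80) - 1*172) = -54*(-30803/385 - 172) = -54*(-97023/385) = 5239242/385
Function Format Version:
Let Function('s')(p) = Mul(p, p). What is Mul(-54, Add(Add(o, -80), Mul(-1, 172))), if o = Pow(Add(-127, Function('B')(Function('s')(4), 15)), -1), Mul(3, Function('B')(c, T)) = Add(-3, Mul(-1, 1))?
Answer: Rational(5239242, 385) ≈ 13608.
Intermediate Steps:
Function('s')(p) = Pow(p, 2)
Function('B')(c, T) = Rational(-4, 3) (Function('B')(c, T) = Mul(Rational(1, 3), Add(-3, Mul(-1, 1))) = Mul(Rational(1, 3), Add(-3, -1)) = Mul(Rational(1, 3), -4) = Rational(-4, 3))
o = Rational(-3, 385) (o = Pow(Add(-127, Rational(-4, 3)), -1) = Pow(Rational(-385, 3), -1) = Rational(-3, 385) ≈ -0.0077922)
Mul(-54, Add(Add(o, -80), Mul(-1, 172))) = Mul(-54, Add(Add(Rational(-3, 385), -80), Mul(-1, 172))) = Mul(-54, Add(Rational(-30803, 385), -172)) = Mul(-54, Rational(-97023, 385)) = Rational(5239242, 385)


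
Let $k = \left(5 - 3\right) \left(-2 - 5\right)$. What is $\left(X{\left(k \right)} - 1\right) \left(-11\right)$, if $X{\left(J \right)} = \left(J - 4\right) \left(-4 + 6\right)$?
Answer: $407$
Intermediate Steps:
$k = -14$ ($k = 2 \left(-7\right) = -14$)
$X{\left(J \right)} = -8 + 2 J$ ($X{\left(J \right)} = \left(-4 + J\right) 2 = -8 + 2 J$)
$\left(X{\left(k \right)} - 1\right) \left(-11\right) = \left(\left(-8 + 2 \left(-14\right)\right) - 1\right) \left(-11\right) = \left(\left(-8 - 28\right) - 1\right) \left(-11\right) = \left(-36 - 1\right) \left(-11\right) = \left(-37\right) \left(-11\right) = 407$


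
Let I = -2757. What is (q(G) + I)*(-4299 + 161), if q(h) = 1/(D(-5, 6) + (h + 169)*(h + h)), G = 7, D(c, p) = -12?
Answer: 13986777247/1226 ≈ 1.1408e+7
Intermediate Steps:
q(h) = 1/(-12 + 2*h*(169 + h)) (q(h) = 1/(-12 + (h + 169)*(h + h)) = 1/(-12 + (169 + h)*(2*h)) = 1/(-12 + 2*h*(169 + h)))
(q(G) + I)*(-4299 + 161) = (1/(2*(-6 + 7² + 169*7)) - 2757)*(-4299 + 161) = (1/(2*(-6 + 49 + 1183)) - 2757)*(-4138) = ((½)/1226 - 2757)*(-4138) = ((½)*(1/1226) - 2757)*(-4138) = (1/2452 - 2757)*(-4138) = -6760163/2452*(-4138) = 13986777247/1226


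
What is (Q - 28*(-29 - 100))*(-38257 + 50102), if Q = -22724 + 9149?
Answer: -118011735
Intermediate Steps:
Q = -13575
(Q - 28*(-29 - 100))*(-38257 + 50102) = (-13575 - 28*(-29 - 100))*(-38257 + 50102) = (-13575 - 28*(-129))*11845 = (-13575 + 3612)*11845 = -9963*11845 = -118011735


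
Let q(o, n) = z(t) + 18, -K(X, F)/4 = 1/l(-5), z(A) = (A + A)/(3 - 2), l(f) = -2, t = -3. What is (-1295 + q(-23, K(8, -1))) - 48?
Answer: -1331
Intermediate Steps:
z(A) = 2*A (z(A) = (2*A)/1 = (2*A)*1 = 2*A)
K(X, F) = 2 (K(X, F) = -4/(-2) = -4*(-½) = 2)
q(o, n) = 12 (q(o, n) = 2*(-3) + 18 = -6 + 18 = 12)
(-1295 + q(-23, K(8, -1))) - 48 = (-1295 + 12) - 48 = -1283 - 48 = -1331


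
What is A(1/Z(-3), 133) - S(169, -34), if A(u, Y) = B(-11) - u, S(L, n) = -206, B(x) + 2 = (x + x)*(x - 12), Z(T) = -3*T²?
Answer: 19171/27 ≈ 710.04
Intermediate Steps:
B(x) = -2 + 2*x*(-12 + x) (B(x) = -2 + (x + x)*(x - 12) = -2 + (2*x)*(-12 + x) = -2 + 2*x*(-12 + x))
A(u, Y) = 504 - u (A(u, Y) = (-2 - 24*(-11) + 2*(-11)²) - u = (-2 + 264 + 2*121) - u = (-2 + 264 + 242) - u = 504 - u)
A(1/Z(-3), 133) - S(169, -34) = (504 - 1/((-3*(-3)²))) - 1*(-206) = (504 - 1/((-3*9))) + 206 = (504 - 1/(-27)) + 206 = (504 - 1*(-1/27)) + 206 = (504 + 1/27) + 206 = 13609/27 + 206 = 19171/27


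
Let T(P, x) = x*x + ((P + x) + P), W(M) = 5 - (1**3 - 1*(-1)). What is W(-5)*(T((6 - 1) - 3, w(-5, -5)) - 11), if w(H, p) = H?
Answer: 39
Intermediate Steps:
W(M) = 3 (W(M) = 5 - (1 + 1) = 5 - 1*2 = 5 - 2 = 3)
T(P, x) = x + x**2 + 2*P (T(P, x) = x**2 + (x + 2*P) = x + x**2 + 2*P)
W(-5)*(T((6 - 1) - 3, w(-5, -5)) - 11) = 3*((-5 + (-5)**2 + 2*((6 - 1) - 3)) - 11) = 3*((-5 + 25 + 2*(5 - 3)) - 11) = 3*((-5 + 25 + 2*2) - 11) = 3*((-5 + 25 + 4) - 11) = 3*(24 - 11) = 3*13 = 39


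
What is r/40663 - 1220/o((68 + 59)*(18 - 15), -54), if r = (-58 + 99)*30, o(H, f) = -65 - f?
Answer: 49622390/447293 ≈ 110.94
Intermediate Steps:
r = 1230 (r = 41*30 = 1230)
r/40663 - 1220/o((68 + 59)*(18 - 15), -54) = 1230/40663 - 1220/(-65 - 1*(-54)) = 1230*(1/40663) - 1220/(-65 + 54) = 1230/40663 - 1220/(-11) = 1230/40663 - 1220*(-1/11) = 1230/40663 + 1220/11 = 49622390/447293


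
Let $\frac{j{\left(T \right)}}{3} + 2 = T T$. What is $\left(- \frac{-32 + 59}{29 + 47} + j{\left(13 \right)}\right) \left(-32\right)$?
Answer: $- \frac{304392}{19} \approx -16021.0$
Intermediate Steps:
$j{\left(T \right)} = -6 + 3 T^{2}$ ($j{\left(T \right)} = -6 + 3 T T = -6 + 3 T^{2}$)
$\left(- \frac{-32 + 59}{29 + 47} + j{\left(13 \right)}\right) \left(-32\right) = \left(- \frac{-32 + 59}{29 + 47} - \left(6 - 3 \cdot 13^{2}\right)\right) \left(-32\right) = \left(- \frac{27}{76} + \left(-6 + 3 \cdot 169\right)\right) \left(-32\right) = \left(- \frac{27}{76} + \left(-6 + 507\right)\right) \left(-32\right) = \left(\left(-1\right) \frac{27}{76} + 501\right) \left(-32\right) = \left(- \frac{27}{76} + 501\right) \left(-32\right) = \frac{38049}{76} \left(-32\right) = - \frac{304392}{19}$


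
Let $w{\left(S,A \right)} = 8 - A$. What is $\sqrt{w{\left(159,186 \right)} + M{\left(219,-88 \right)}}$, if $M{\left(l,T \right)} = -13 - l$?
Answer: $i \sqrt{410} \approx 20.248 i$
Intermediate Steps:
$\sqrt{w{\left(159,186 \right)} + M{\left(219,-88 \right)}} = \sqrt{\left(8 - 186\right) - 232} = \sqrt{-178 - 232} = \sqrt{-410} = i \sqrt{410}$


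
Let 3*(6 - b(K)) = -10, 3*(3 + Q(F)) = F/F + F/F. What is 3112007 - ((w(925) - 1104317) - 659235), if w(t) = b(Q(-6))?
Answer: 14626649/3 ≈ 4.8756e+6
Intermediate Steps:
Q(F) = -7/3 (Q(F) = -3 + (F/F + F/F)/3 = -3 + (1 + 1)/3 = -3 + (⅓)*2 = -3 + ⅔ = -7/3)
b(K) = 28/3 (b(K) = 6 - ⅓*(-10) = 6 + 10/3 = 28/3)
w(t) = 28/3
3112007 - ((w(925) - 1104317) - 659235) = 3112007 - ((28/3 - 1104317) - 659235) = 3112007 - (-3312923/3 - 659235) = 3112007 - 1*(-5290628/3) = 3112007 + 5290628/3 = 14626649/3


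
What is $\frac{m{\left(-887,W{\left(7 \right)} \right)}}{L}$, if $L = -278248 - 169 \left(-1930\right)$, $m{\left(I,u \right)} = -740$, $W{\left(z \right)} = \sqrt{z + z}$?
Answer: $- \frac{370}{23961} \approx -0.015442$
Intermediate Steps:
$W{\left(z \right)} = \sqrt{2} \sqrt{z}$ ($W{\left(z \right)} = \sqrt{2 z} = \sqrt{2} \sqrt{z}$)
$L = 47922$ ($L = -278248 - -326170 = -278248 + 326170 = 47922$)
$\frac{m{\left(-887,W{\left(7 \right)} \right)}}{L} = - \frac{740}{47922} = \left(-740\right) \frac{1}{47922} = - \frac{370}{23961}$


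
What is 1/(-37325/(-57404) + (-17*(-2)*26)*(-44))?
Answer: -57404/2232748659 ≈ -2.5710e-5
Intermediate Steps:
1/(-37325/(-57404) + (-17*(-2)*26)*(-44)) = 1/(-37325*(-1/57404) + (34*26)*(-44)) = 1/(37325/57404 + 884*(-44)) = 1/(37325/57404 - 38896) = 1/(-2232748659/57404) = -57404/2232748659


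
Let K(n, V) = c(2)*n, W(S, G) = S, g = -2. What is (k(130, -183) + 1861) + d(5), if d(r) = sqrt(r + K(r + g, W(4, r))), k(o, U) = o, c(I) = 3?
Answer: 1991 + sqrt(14) ≈ 1994.7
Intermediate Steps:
K(n, V) = 3*n
d(r) = sqrt(-6 + 4*r) (d(r) = sqrt(r + 3*(r - 2)) = sqrt(r + 3*(-2 + r)) = sqrt(r + (-6 + 3*r)) = sqrt(-6 + 4*r))
(k(130, -183) + 1861) + d(5) = (130 + 1861) + sqrt(-6 + 4*5) = 1991 + sqrt(-6 + 20) = 1991 + sqrt(14)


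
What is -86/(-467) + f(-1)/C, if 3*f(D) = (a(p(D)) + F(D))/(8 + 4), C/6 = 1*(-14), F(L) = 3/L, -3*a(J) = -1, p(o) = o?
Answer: 97991/529578 ≈ 0.18504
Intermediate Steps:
a(J) = ⅓ (a(J) = -⅓*(-1) = ⅓)
C = -84 (C = 6*(1*(-14)) = 6*(-14) = -84)
f(D) = 1/108 + 1/(12*D) (f(D) = ((⅓ + 3/D)/(8 + 4))/3 = ((⅓ + 3/D)/12)/3 = ((⅓ + 3/D)*(1/12))/3 = (1/36 + 1/(4*D))/3 = 1/108 + 1/(12*D))
-86/(-467) + f(-1)/C = -86/(-467) + ((1/108)*(9 - 1)/(-1))/(-84) = -86*(-1/467) + ((1/108)*(-1)*8)*(-1/84) = 86/467 - 2/27*(-1/84) = 86/467 + 1/1134 = 97991/529578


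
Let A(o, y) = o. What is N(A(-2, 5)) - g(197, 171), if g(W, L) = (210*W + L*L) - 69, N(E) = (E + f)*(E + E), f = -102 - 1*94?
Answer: -69750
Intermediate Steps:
f = -196 (f = -102 - 94 = -196)
N(E) = 2*E*(-196 + E) (N(E) = (E - 196)*(E + E) = (-196 + E)*(2*E) = 2*E*(-196 + E))
g(W, L) = -69 + L**2 + 210*W (g(W, L) = (210*W + L**2) - 69 = (L**2 + 210*W) - 69 = -69 + L**2 + 210*W)
N(A(-2, 5)) - g(197, 171) = 2*(-2)*(-196 - 2) - (-69 + 171**2 + 210*197) = 2*(-2)*(-198) - (-69 + 29241 + 41370) = 792 - 1*70542 = 792 - 70542 = -69750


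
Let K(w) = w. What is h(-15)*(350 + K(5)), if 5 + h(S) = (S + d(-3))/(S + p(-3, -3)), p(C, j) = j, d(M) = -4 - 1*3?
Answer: -12070/9 ≈ -1341.1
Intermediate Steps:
d(M) = -7 (d(M) = -4 - 3 = -7)
h(S) = -5 + (-7 + S)/(-3 + S) (h(S) = -5 + (S - 7)/(S - 3) = -5 + (-7 + S)/(-3 + S))
h(-15)*(350 + K(5)) = (4*(2 - 1*(-15))/(-3 - 15))*(350 + 5) = (4*(2 + 15)/(-18))*355 = (4*(-1/18)*17)*355 = -34/9*355 = -12070/9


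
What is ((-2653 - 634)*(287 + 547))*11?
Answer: -30154938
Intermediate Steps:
((-2653 - 634)*(287 + 547))*11 = -3287*834*11 = -2741358*11 = -30154938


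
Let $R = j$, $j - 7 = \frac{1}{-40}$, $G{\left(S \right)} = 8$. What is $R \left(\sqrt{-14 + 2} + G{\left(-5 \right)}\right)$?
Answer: $\frac{279}{5} + \frac{279 i \sqrt{3}}{20} \approx 55.8 + 24.162 i$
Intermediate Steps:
$j = \frac{279}{40}$ ($j = 7 + \frac{1}{-40} = 7 - \frac{1}{40} = \frac{279}{40} \approx 6.975$)
$R = \frac{279}{40} \approx 6.975$
$R \left(\sqrt{-14 + 2} + G{\left(-5 \right)}\right) = \frac{279 \left(\sqrt{-14 + 2} + 8\right)}{40} = \frac{279 \left(\sqrt{-12} + 8\right)}{40} = \frac{279 \left(2 i \sqrt{3} + 8\right)}{40} = \frac{279 \left(8 + 2 i \sqrt{3}\right)}{40} = \frac{279}{5} + \frac{279 i \sqrt{3}}{20}$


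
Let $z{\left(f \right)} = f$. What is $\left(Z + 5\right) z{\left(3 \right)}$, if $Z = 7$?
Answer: $36$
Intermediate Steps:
$\left(Z + 5\right) z{\left(3 \right)} = \left(7 + 5\right) 3 = 12 \cdot 3 = 36$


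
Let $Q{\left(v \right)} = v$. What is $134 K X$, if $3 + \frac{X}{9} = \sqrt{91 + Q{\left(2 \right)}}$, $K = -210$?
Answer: $759780 - 253260 \sqrt{93} \approx -1.6826 \cdot 10^{6}$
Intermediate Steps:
$X = -27 + 9 \sqrt{93}$ ($X = -27 + 9 \sqrt{91 + 2} = -27 + 9 \sqrt{93} \approx 59.793$)
$134 K X = 134 \left(-210\right) \left(-27 + 9 \sqrt{93}\right) = - 28140 \left(-27 + 9 \sqrt{93}\right) = 759780 - 253260 \sqrt{93}$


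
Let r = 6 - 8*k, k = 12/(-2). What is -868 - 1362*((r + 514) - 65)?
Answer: -685954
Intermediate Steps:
k = -6 (k = 12*(-½) = -6)
r = 54 (r = 6 - 8*(-6) = 6 + 48 = 54)
-868 - 1362*((r + 514) - 65) = -868 - 1362*((54 + 514) - 65) = -868 - 1362*(568 - 65) = -868 - 1362*503 = -868 - 685086 = -685954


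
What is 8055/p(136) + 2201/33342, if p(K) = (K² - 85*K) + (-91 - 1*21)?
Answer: 141794717/113762904 ≈ 1.2464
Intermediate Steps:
p(K) = -112 + K² - 85*K (p(K) = (K² - 85*K) + (-91 - 21) = (K² - 85*K) - 112 = -112 + K² - 85*K)
8055/p(136) + 2201/33342 = 8055/(-112 + 136² - 85*136) + 2201/33342 = 8055/(-112 + 18496 - 11560) + 2201*(1/33342) = 8055/6824 + 2201/33342 = 141794717/113762904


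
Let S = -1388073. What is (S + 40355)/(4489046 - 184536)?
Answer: -673859/2152255 ≈ -0.31309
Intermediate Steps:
(S + 40355)/(4489046 - 184536) = (-1388073 + 40355)/(4489046 - 184536) = -1347718/4304510 = -1347718*1/4304510 = -673859/2152255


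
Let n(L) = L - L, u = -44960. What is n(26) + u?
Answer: -44960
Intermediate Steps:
n(L) = 0
n(26) + u = 0 - 44960 = -44960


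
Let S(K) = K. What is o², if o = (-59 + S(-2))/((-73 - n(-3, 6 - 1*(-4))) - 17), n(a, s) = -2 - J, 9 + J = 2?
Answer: 3721/9025 ≈ 0.41230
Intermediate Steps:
J = -7 (J = -9 + 2 = -7)
n(a, s) = 5 (n(a, s) = -2 - 1*(-7) = -2 + 7 = 5)
o = 61/95 (o = (-59 - 2)/((-73 - 1*5) - 17) = -61/((-73 - 5) - 17) = -61/(-78 - 17) = -61/(-95) = -61*(-1/95) = 61/95 ≈ 0.64211)
o² = (61/95)² = 3721/9025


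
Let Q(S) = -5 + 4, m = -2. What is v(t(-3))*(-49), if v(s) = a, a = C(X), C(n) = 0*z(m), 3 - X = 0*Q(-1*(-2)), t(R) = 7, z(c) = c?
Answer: 0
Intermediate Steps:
Q(S) = -1
X = 3 (X = 3 - 0*(-1) = 3 - 1*0 = 3 + 0 = 3)
C(n) = 0 (C(n) = 0*(-2) = 0)
a = 0
v(s) = 0
v(t(-3))*(-49) = 0*(-49) = 0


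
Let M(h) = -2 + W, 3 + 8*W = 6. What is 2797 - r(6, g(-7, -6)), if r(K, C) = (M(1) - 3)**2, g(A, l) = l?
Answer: 177639/64 ≈ 2775.6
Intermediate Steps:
W = 3/8 (W = -3/8 + (1/8)*6 = -3/8 + 3/4 = 3/8 ≈ 0.37500)
M(h) = -13/8 (M(h) = -2 + 3/8 = -13/8)
r(K, C) = 1369/64 (r(K, C) = (-13/8 - 3)**2 = (-37/8)**2 = 1369/64)
2797 - r(6, g(-7, -6)) = 2797 - 1*1369/64 = 2797 - 1369/64 = 177639/64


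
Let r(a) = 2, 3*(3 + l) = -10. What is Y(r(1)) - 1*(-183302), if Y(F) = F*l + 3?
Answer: 549877/3 ≈ 1.8329e+5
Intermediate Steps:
l = -19/3 (l = -3 + (⅓)*(-10) = -3 - 10/3 = -19/3 ≈ -6.3333)
Y(F) = 3 - 19*F/3 (Y(F) = F*(-19/3) + 3 = -19*F/3 + 3 = 3 - 19*F/3)
Y(r(1)) - 1*(-183302) = (3 - 19/3*2) - 1*(-183302) = (3 - 38/3) + 183302 = -29/3 + 183302 = 549877/3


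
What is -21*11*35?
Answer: -8085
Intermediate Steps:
-21*11*35 = -231*35 = -8085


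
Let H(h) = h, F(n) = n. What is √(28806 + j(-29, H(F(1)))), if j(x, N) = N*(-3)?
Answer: √28803 ≈ 169.71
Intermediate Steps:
j(x, N) = -3*N
√(28806 + j(-29, H(F(1)))) = √(28806 - 3*1) = √(28806 - 3) = √28803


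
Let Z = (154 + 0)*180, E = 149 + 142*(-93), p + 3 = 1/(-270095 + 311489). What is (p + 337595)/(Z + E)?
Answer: 13974283249/606960222 ≈ 23.023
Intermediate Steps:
p = -124181/41394 (p = -3 + 1/(-270095 + 311489) = -3 + 1/41394 = -124181/41394 ≈ -3.0000)
E = -13057 (E = 149 - 13206 = -13057)
Z = 27720 (Z = 154*180 = 27720)
(p + 337595)/(Z + E) = (-124181/41394 + 337595)/(27720 - 13057) = (13974283249/41394)/14663 = (13974283249/41394)*(1/14663) = 13974283249/606960222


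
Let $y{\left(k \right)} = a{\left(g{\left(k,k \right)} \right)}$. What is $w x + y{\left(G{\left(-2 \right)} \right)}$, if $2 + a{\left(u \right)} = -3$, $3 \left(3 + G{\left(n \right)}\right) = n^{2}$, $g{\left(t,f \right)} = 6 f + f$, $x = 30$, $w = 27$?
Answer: $805$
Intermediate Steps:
$g{\left(t,f \right)} = 7 f$
$G{\left(n \right)} = -3 + \frac{n^{2}}{3}$
$a{\left(u \right)} = -5$ ($a{\left(u \right)} = -2 - 3 = -5$)
$y{\left(k \right)} = -5$
$w x + y{\left(G{\left(-2 \right)} \right)} = 27 \cdot 30 - 5 = 810 - 5 = 805$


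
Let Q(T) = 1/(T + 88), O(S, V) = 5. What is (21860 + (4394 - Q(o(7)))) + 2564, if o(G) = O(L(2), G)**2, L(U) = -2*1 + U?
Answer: 3256433/113 ≈ 28818.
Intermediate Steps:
L(U) = -2 + U
o(G) = 25 (o(G) = 5**2 = 25)
Q(T) = 1/(88 + T)
(21860 + (4394 - Q(o(7)))) + 2564 = (21860 + (4394 - 1/(88 + 25))) + 2564 = (21860 + (4394 - 1/113)) + 2564 = (21860 + 496521/113) + 2564 = 2966701/113 + 2564 = 3256433/113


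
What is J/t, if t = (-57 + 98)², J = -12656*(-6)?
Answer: 75936/1681 ≈ 45.173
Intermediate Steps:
J = 75936
t = 1681 (t = 41² = 1681)
J/t = 75936/1681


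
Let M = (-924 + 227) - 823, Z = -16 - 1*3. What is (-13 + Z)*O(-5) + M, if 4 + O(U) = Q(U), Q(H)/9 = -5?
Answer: 48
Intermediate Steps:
Q(H) = -45 (Q(H) = 9*(-5) = -45)
O(U) = -49 (O(U) = -4 - 45 = -49)
Z = -19 (Z = -16 - 3 = -19)
M = -1520 (M = -697 - 823 = -1520)
(-13 + Z)*O(-5) + M = (-13 - 19)*(-49) - 1520 = -32*(-49) - 1520 = 1568 - 1520 = 48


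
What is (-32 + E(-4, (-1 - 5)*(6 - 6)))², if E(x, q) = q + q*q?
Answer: 1024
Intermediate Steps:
E(x, q) = q + q²
(-32 + E(-4, (-1 - 5)*(6 - 6)))² = (-32 + ((-1 - 5)*(6 - 6))*(1 + (-1 - 5)*(6 - 6)))² = (-32 + (-6*0)*(1 - 6*0))² = (-32 + 0*(1 + 0))² = (-32 + 0*1)² = (-32 + 0)² = (-32)² = 1024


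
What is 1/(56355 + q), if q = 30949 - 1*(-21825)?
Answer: 1/109129 ≈ 9.1635e-6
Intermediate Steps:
q = 52774 (q = 30949 + 21825 = 52774)
1/(56355 + q) = 1/(56355 + 52774) = 1/109129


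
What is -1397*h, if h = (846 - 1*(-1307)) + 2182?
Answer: -6055995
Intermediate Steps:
h = 4335 (h = (846 + 1307) + 2182 = 2153 + 2182 = 4335)
-1397*h = -1397*4335 = -6055995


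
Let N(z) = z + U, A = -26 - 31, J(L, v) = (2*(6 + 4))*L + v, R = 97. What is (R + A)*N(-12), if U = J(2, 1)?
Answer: 1160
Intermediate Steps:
J(L, v) = v + 20*L (J(L, v) = (2*10)*L + v = 20*L + v = v + 20*L)
U = 41 (U = 1 + 20*2 = 1 + 40 = 41)
A = -57
N(z) = 41 + z (N(z) = z + 41 = 41 + z)
(R + A)*N(-12) = (97 - 57)*(41 - 12) = 40*29 = 1160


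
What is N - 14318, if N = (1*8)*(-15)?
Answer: -14438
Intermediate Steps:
N = -120 (N = 8*(-15) = -120)
N - 14318 = -120 - 14318 = -14438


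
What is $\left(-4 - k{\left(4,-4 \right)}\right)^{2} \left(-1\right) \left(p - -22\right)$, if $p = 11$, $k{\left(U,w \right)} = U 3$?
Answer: $-8448$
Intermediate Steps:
$k{\left(U,w \right)} = 3 U$
$\left(-4 - k{\left(4,-4 \right)}\right)^{2} \left(-1\right) \left(p - -22\right) = \left(-4 - 3 \cdot 4\right)^{2} \left(-1\right) \left(11 - -22\right) = \left(-4 - 12\right)^{2} \left(-1\right) \left(11 + 22\right) = \left(-4 - 12\right)^{2} \left(-1\right) 33 = \left(-16\right)^{2} \left(-1\right) 33 = 256 \left(-1\right) 33 = \left(-256\right) 33 = -8448$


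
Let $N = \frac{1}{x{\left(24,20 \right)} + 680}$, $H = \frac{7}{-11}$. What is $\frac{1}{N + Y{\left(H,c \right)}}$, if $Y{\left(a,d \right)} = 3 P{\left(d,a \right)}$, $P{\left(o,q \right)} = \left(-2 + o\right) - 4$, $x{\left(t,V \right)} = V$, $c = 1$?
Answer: $- \frac{700}{10499} \approx -0.066673$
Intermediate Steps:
$P{\left(o,q \right)} = -6 + o$
$H = - \frac{7}{11}$ ($H = 7 \left(- \frac{1}{11}\right) = - \frac{7}{11} \approx -0.63636$)
$N = \frac{1}{700}$ ($N = \frac{1}{20 + 680} = \frac{1}{700} \approx 0.0014286$)
$Y{\left(a,d \right)} = -18 + 3 d$ ($Y{\left(a,d \right)} = 3 \left(-6 + d\right) = -18 + 3 d$)
$\frac{1}{N + Y{\left(H,c \right)}} = \frac{1}{\frac{1}{700} + \left(-18 + 3 \cdot 1\right)} = \frac{1}{\frac{1}{700} + \left(-18 + 3\right)} = \frac{1}{\frac{1}{700} - 15} = \frac{1}{- \frac{10499}{700}} = - \frac{700}{10499}$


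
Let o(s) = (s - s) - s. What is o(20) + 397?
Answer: 377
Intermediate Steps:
o(s) = -s (o(s) = 0 - s = -s)
o(20) + 397 = -1*20 + 397 = -20 + 397 = 377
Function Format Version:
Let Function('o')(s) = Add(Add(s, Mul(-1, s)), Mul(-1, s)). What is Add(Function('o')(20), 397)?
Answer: 377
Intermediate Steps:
Function('o')(s) = Mul(-1, s) (Function('o')(s) = Add(0, Mul(-1, s)) = Mul(-1, s))
Add(Function('o')(20), 397) = Add(Mul(-1, 20), 397) = Add(-20, 397) = 377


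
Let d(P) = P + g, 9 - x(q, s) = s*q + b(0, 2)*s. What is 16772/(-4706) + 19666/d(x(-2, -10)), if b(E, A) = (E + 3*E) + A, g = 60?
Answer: 45695464/162357 ≈ 281.45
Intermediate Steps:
b(E, A) = A + 4*E (b(E, A) = 4*E + A = A + 4*E)
x(q, s) = 9 - 2*s - q*s (x(q, s) = 9 - (s*q + (2 + 4*0)*s) = 9 - (q*s + (2 + 0)*s) = 9 - (q*s + 2*s) = 9 - (2*s + q*s) = 9 + (-2*s - q*s) = 9 - 2*s - q*s)
d(P) = 60 + P (d(P) = P + 60 = 60 + P)
16772/(-4706) + 19666/d(x(-2, -10)) = 16772/(-4706) + 19666/(60 + (9 - 2*(-10) - 1*(-2)*(-10))) = 16772*(-1/4706) + 19666/(60 + (9 + 20 - 20)) = -8386/2353 + 19666/(60 + 9) = -8386/2353 + 19666/69 = 45695464/162357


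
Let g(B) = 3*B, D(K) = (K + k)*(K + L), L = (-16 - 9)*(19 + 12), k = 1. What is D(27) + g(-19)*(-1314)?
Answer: 53954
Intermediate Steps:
L = -775 (L = -25*31 = -775)
D(K) = (1 + K)*(-775 + K) (D(K) = (K + 1)*(K - 775) = (1 + K)*(-775 + K))
D(27) + g(-19)*(-1314) = (-775 + 27² - 774*27) + (3*(-19))*(-1314) = (-775 + 729 - 20898) - 57*(-1314) = -20944 + 74898 = 53954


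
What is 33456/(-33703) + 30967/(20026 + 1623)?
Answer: 319391857/729636247 ≈ 0.43774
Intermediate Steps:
33456/(-33703) + 30967/(20026 + 1623) = 33456*(-1/33703) + 30967/21649 = -33456/33703 + 30967*(1/21649) = -33456/33703 + 30967/21649 = 319391857/729636247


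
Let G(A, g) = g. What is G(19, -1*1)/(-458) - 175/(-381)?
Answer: 80531/174498 ≈ 0.46150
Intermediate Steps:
G(19, -1*1)/(-458) - 175/(-381) = -1*1/(-458) - 175/(-381) = -1*(-1/458) - 175*(-1/381) = 1/458 + 175/381 = 80531/174498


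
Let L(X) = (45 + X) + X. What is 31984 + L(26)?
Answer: 32081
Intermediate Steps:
L(X) = 45 + 2*X
31984 + L(26) = 31984 + (45 + 2*26) = 31984 + (45 + 52) = 31984 + 97 = 32081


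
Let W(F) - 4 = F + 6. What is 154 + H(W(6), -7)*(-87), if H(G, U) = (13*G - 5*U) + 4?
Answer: -21335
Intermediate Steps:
W(F) = 10 + F (W(F) = 4 + (F + 6) = 4 + (6 + F) = 10 + F)
H(G, U) = 4 - 5*U + 13*G (H(G, U) = (-5*U + 13*G) + 4 = 4 - 5*U + 13*G)
154 + H(W(6), -7)*(-87) = 154 + (4 - 5*(-7) + 13*(10 + 6))*(-87) = 154 + (4 + 35 + 13*16)*(-87) = 154 + (4 + 35 + 208)*(-87) = 154 + 247*(-87) = 154 - 21489 = -21335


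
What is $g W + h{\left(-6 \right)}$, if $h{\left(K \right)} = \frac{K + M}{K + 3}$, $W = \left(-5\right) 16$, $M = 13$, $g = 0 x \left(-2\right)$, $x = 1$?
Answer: $- \frac{7}{3} \approx -2.3333$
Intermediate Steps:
$g = 0$ ($g = 0 \cdot 1 \left(-2\right) = 0 \left(-2\right) = 0$)
$W = -80$
$h{\left(K \right)} = \frac{13 + K}{3 + K}$ ($h{\left(K \right)} = \frac{K + 13}{K + 3} = \frac{13 + K}{3 + K}$)
$g W + h{\left(-6 \right)} = 0 \left(-80\right) + \frac{13 - 6}{3 - 6} = 0 + \frac{1}{-3} \cdot 7 = 0 - \frac{7}{3} = - \frac{7}{3}$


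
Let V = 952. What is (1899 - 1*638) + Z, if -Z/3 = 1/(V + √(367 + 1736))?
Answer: 1140194605/904201 + 3*√2103/904201 ≈ 1261.0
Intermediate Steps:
Z = -3/(952 + √2103) (Z = -3/(952 + √(367 + 1736)) = -3/(952 + √2103) ≈ -0.0030064)
(1899 - 1*638) + Z = (1899 - 1*638) + (-2856/904201 + 3*√2103/904201) = (1899 - 638) + (-2856/904201 + 3*√2103/904201) = 1261 + (-2856/904201 + 3*√2103/904201) = 1140194605/904201 + 3*√2103/904201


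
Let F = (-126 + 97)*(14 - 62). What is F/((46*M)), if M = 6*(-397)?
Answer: -116/9131 ≈ -0.012704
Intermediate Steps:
F = 1392 (F = -29*(-48) = 1392)
M = -2382
F/((46*M)) = 1392/((46*(-2382))) = 1392/(-109572) = 1392*(-1/109572) = -116/9131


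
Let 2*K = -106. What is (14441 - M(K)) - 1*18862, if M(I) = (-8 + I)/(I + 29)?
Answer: -106165/24 ≈ -4423.5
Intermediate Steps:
K = -53 (K = (½)*(-106) = -53)
M(I) = (-8 + I)/(29 + I)
(14441 - M(K)) - 1*18862 = (14441 - (-8 - 53)/(29 - 53)) - 1*18862 = (14441 - (-61)/(-24)) - 18862 = (14441 - (-1)*(-61)/24) - 18862 = (14441 - 1*61/24) - 18862 = (14441 - 61/24) - 18862 = 346523/24 - 18862 = -106165/24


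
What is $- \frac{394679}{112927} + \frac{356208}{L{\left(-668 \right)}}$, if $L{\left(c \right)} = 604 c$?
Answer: $- \frac{12466714144}{2847680159} \approx -4.3778$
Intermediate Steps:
$- \frac{394679}{112927} + \frac{356208}{L{\left(-668 \right)}} = - \frac{394679}{112927} + \frac{356208}{604 \left(-668\right)} = \left(-394679\right) \frac{1}{112927} + \frac{356208}{-403472} = - \frac{394679}{112927} + 356208 \left(- \frac{1}{403472}\right) = - \frac{394679}{112927} - \frac{22263}{25217} = - \frac{12466714144}{2847680159}$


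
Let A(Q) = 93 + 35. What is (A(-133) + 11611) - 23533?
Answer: -11794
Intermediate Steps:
A(Q) = 128
(A(-133) + 11611) - 23533 = (128 + 11611) - 23533 = 11739 - 23533 = -11794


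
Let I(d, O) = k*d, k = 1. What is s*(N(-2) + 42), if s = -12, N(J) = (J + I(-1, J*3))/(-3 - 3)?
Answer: -510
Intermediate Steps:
I(d, O) = d (I(d, O) = 1*d = d)
N(J) = ⅙ - J/6 (N(J) = (J - 1)/(-3 - 3) = (-1 + J)/(-6) = (-1 + J)*(-⅙) = ⅙ - J/6)
s*(N(-2) + 42) = -12*((⅙ - ⅙*(-2)) + 42) = -12*((⅙ + ⅓) + 42) = -12*(½ + 42) = -12*85/2 = -510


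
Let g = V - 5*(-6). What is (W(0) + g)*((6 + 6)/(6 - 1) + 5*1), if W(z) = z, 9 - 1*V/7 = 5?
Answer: 2146/5 ≈ 429.20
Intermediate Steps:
V = 28 (V = 63 - 7*5 = 63 - 35 = 28)
g = 58 (g = 28 - 5*(-6) = 28 + 30 = 58)
(W(0) + g)*((6 + 6)/(6 - 1) + 5*1) = (0 + 58)*((6 + 6)/(6 - 1) + 5*1) = 58*(12/5 + 5) = 58*(37/5) = 2146/5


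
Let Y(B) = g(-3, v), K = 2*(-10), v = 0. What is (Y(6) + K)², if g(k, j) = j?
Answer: 400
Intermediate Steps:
K = -20
Y(B) = 0
(Y(6) + K)² = (0 - 20)² = (-20)² = 400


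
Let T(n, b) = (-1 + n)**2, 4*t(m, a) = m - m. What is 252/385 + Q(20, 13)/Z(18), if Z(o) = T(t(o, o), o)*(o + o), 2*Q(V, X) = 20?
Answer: 923/990 ≈ 0.93232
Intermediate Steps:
t(m, a) = 0 (t(m, a) = (m - m)/4 = (1/4)*0 = 0)
Q(V, X) = 10 (Q(V, X) = (1/2)*20 = 10)
Z(o) = 2*o (Z(o) = (-1 + 0)**2*(o + o) = (-1)**2*(2*o) = 1*(2*o) = 2*o)
252/385 + Q(20, 13)/Z(18) = 252/385 + 10/((2*18)) = 252*(1/385) + 10/36 = 36/55 + 10*(1/36) = 36/55 + 5/18 = 923/990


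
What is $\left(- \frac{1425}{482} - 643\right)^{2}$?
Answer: $\frac{96939445201}{232324} \approx 4.1726 \cdot 10^{5}$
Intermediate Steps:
$\left(- \frac{1425}{482} - 643\right)^{2} = \left(- \frac{311351}{482}\right)^{2} = \frac{96939445201}{232324}$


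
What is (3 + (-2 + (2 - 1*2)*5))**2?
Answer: 1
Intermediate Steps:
(3 + (-2 + (2 - 1*2)*5))**2 = (3 + (-2 + (2 - 2)*5))**2 = (3 + (-2 + 0*5))**2 = (3 + (-2 + 0))**2 = (3 - 2)**2 = 1**2 = 1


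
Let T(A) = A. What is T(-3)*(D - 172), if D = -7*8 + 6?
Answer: 666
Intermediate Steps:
D = -50 (D = -56 + 6 = -50)
T(-3)*(D - 172) = -3*(-50 - 172) = -3*(-222) = 666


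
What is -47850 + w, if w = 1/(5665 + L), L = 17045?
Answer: -1086673499/22710 ≈ -47850.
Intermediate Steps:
w = 1/22710 (w = 1/(5665 + 17045) = 1/22710 ≈ 4.4033e-5)
-47850 + w = -47850 + 1/22710 = -1086673499/22710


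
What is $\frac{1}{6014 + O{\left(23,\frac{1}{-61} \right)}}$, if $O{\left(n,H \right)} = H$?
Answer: $\frac{61}{366853} \approx 0.00016628$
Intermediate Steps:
$\frac{1}{6014 + O{\left(23,\frac{1}{-61} \right)}} = \frac{1}{6014 + \frac{1}{-61}} = \frac{1}{6014 - \frac{1}{61}} = \frac{1}{\frac{366853}{61}} = \frac{61}{366853}$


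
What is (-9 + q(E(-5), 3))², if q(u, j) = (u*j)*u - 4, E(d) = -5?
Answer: 3844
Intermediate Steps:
q(u, j) = -4 + j*u² (q(u, j) = (j*u)*u - 4 = j*u² - 4 = -4 + j*u²)
(-9 + q(E(-5), 3))² = (-9 + (-4 + 3*(-5)²))² = (-9 + (-4 + 3*25))² = (-9 + (-4 + 75))² = (-9 + 71)² = 62² = 3844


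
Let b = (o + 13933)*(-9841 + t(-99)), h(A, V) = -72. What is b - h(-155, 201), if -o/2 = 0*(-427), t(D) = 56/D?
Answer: -13575123767/99 ≈ -1.3712e+8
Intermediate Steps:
o = 0 (o = -0*(-427) = -2*0 = 0)
b = -13575130895/99 (b = (0 + 13933)*(-9841 + 56/(-99)) = 13933*(-9841 + 56*(-1/99)) = 13933*(-9841 - 56/99) = 13933*(-974315/99) = -13575130895/99 ≈ -1.3712e+8)
b - h(-155, 201) = -13575130895/99 - 1*(-72) = -13575130895/99 + 72 = -13575123767/99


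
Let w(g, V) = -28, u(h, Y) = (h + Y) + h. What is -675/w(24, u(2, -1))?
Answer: 675/28 ≈ 24.107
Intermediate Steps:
u(h, Y) = Y + 2*h (u(h, Y) = (Y + h) + h = Y + 2*h)
-675/w(24, u(2, -1)) = -675/(-28) = -675*(-1/28) = 675/28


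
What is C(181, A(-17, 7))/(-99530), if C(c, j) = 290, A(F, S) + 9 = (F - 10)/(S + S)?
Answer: -29/9953 ≈ -0.0029137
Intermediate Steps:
A(F, S) = -9 + (-10 + F)/(2*S) (A(F, S) = -9 + (F - 10)/(S + S) = -9 + (-10 + F)/((2*S)) = -9 + (-10 + F)*(1/(2*S)) = -9 + (-10 + F)/(2*S))
C(181, A(-17, 7))/(-99530) = 290/(-99530) = 290*(-1/99530) = -29/9953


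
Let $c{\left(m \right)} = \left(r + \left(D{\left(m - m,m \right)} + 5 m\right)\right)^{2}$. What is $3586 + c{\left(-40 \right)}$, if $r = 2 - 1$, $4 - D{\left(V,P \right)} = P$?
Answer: $27611$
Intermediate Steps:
$D{\left(V,P \right)} = 4 - P$
$r = 1$ ($r = 2 - 1 = 1$)
$c{\left(m \right)} = \left(5 + 4 m\right)^{2}$ ($c{\left(m \right)} = \left(1 + \left(\left(4 - m\right) + 5 m\right)\right)^{2} = \left(1 + \left(4 + 4 m\right)\right)^{2} = \left(5 + 4 m\right)^{2}$)
$3586 + c{\left(-40 \right)} = 3586 + \left(5 + 4 \left(-40\right)\right)^{2} = 3586 + \left(5 - 160\right)^{2} = 3586 + \left(-155\right)^{2} = 3586 + 24025 = 27611$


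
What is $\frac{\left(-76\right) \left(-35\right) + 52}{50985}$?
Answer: $\frac{904}{16995} \approx 0.053192$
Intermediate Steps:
$\frac{\left(-76\right) \left(-35\right) + 52}{50985} = \left(2660 + 52\right) \frac{1}{50985} = 2712 \cdot \frac{1}{50985} = \frac{904}{16995}$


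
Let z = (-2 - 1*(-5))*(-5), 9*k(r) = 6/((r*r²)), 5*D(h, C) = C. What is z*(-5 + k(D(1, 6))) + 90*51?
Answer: 503195/108 ≈ 4659.2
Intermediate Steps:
D(h, C) = C/5
k(r) = 2/(3*r³) (k(r) = (6/((r*r²)))/9 = (6/(r³))/9 = (6/r³)/9 = 2/(3*r³))
z = -15 (z = (-2 + 5)*(-5) = 3*(-5) = -15)
z*(-5 + k(D(1, 6))) + 90*51 = -15*(-5 + 2/(3*((⅕)*6)³)) + 90*51 = -15*(-5 + 2/(3*(6/5)³)) + 4590 = -15*(-5 + (⅔)*(125/216)) + 4590 = -15*(-5 + 125/324) + 4590 = -15*(-1495/324) + 4590 = 7475/108 + 4590 = 503195/108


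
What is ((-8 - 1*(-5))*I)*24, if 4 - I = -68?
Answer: -5184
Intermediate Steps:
I = 72 (I = 4 - 1*(-68) = 4 + 68 = 72)
((-8 - 1*(-5))*I)*24 = ((-8 - 1*(-5))*72)*24 = ((-8 + 5)*72)*24 = -3*72*24 = -216*24 = -5184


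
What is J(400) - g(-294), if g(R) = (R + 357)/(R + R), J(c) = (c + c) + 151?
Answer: 26631/28 ≈ 951.11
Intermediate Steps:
J(c) = 151 + 2*c (J(c) = 2*c + 151 = 151 + 2*c)
g(R) = (357 + R)/(2*R) (g(R) = (357 + R)/((2*R)) = (357 + R)*(1/(2*R)) = (357 + R)/(2*R))
J(400) - g(-294) = (151 + 2*400) - (357 - 294)/(2*(-294)) = (151 + 800) - (-1)*63/(2*294) = 951 - 1*(-3/28) = 951 + 3/28 = 26631/28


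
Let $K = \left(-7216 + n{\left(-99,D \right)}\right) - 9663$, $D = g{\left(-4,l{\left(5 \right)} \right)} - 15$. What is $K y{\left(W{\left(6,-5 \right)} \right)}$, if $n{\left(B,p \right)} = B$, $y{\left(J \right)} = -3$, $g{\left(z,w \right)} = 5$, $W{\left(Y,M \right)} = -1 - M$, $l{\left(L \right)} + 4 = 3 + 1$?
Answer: $50934$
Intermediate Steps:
$l{\left(L \right)} = 0$ ($l{\left(L \right)} = -4 + \left(3 + 1\right) = -4 + 4 = 0$)
$D = -10$ ($D = 5 - 15 = -10$)
$K = -16978$ ($K = \left(-7216 - 99\right) - 9663 = -7315 - 9663 = -16978$)
$K y{\left(W{\left(6,-5 \right)} \right)} = \left(-16978\right) \left(-3\right) = 50934$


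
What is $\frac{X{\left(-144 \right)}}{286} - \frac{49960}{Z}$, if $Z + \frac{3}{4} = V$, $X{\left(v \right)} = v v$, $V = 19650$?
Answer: $\frac{786316576}{11239371} \approx 69.961$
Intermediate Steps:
$X{\left(v \right)} = v^{2}$
$Z = \frac{78597}{4}$ ($Z = - \frac{3}{4} + 19650 = \frac{78597}{4} \approx 19649.0$)
$\frac{X{\left(-144 \right)}}{286} - \frac{49960}{Z} = \frac{\left(-144\right)^{2}}{286} - \frac{49960}{\frac{78597}{4}} = 20736 \cdot \frac{1}{286} - \frac{199840}{78597} = \frac{10368}{143} - \frac{199840}{78597} = \frac{786316576}{11239371}$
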